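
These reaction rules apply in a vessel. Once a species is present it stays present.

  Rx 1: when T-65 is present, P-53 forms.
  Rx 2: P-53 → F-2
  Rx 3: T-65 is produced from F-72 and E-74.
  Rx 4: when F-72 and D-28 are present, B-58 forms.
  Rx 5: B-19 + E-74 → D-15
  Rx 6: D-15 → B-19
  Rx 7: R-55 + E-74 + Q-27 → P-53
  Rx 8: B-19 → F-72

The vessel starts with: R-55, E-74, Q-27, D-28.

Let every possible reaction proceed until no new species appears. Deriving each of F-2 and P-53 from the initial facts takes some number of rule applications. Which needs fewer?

P-53: R-55, E-74, and Q-27 present → P-53 forms (Rx 7). [1 rule application]
F-2: R-55, E-74, and Q-27 present → P-53 forms (Rx 7). P-53 present → F-2 forms (Rx 2). [2 rule applications]
P-53 needs fewer.

P-53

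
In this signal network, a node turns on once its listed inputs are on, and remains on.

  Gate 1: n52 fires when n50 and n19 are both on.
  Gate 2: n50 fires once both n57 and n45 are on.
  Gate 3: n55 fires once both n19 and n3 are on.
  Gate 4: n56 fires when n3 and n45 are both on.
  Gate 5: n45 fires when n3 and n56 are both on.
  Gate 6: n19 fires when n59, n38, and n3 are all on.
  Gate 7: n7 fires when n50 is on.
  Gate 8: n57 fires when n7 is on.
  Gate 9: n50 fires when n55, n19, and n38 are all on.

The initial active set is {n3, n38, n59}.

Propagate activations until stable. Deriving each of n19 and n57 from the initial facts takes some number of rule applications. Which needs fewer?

n19

n19: n59, n38, and n3 are on, so n19 fires (Gate 6). [1 rule application]
n57: Gate 6: n59, n38, and n3 on → n19 on. n19 and n3 are on, so n55 fires (Gate 3). Gate 9: n55, n19, and n38 on → n50 on. Gate 7: n50 on → n7 on. n7 is on, so n57 fires (Gate 8). [5 rule applications]
n19 needs fewer.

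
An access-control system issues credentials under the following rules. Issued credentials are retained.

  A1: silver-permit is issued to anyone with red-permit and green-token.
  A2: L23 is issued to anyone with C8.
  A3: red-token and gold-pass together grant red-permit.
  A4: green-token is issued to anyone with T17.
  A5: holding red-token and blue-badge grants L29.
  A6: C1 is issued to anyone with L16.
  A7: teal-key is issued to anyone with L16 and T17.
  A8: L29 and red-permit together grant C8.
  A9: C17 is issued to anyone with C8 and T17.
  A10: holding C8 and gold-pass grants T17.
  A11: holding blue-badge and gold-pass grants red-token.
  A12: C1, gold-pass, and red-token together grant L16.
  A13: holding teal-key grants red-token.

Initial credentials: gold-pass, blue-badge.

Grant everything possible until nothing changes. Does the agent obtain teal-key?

teal-key would need L16 and T17 (A7), but L16 is never granted.

No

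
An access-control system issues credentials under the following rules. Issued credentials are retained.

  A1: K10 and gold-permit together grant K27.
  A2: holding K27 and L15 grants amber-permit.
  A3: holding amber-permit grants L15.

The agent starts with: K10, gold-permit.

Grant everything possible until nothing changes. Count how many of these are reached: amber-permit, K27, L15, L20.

1

Holding K10 and gold-permit grants K27 (A1).
amber-permit would need K27 and L15 (A2), but L15 is never granted.
K27: reached.
L15 would need amber-permit (A3), but amber-permit is never granted.
No rule produces L20, and it is not given.
Reached: K27 — 1 of the 4.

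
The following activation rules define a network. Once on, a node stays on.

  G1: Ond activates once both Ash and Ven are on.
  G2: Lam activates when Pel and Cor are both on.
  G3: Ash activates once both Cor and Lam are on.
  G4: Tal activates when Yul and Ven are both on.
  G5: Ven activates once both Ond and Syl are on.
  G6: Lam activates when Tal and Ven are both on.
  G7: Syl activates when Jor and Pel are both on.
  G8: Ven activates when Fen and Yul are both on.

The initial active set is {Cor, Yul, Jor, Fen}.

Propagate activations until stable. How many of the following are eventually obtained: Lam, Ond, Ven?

3

Fen and Yul are on, so Ven activates (G8).
G4: Yul and Ven on → Tal on.
Tal and Ven are on, so Lam activates (G6).
G3: Cor and Lam on → Ash on.
Ash and Ven are on, so Ond activates (G1).
Lam: reached.
Ond: reached.
Ven: reached.
All 3 are reached.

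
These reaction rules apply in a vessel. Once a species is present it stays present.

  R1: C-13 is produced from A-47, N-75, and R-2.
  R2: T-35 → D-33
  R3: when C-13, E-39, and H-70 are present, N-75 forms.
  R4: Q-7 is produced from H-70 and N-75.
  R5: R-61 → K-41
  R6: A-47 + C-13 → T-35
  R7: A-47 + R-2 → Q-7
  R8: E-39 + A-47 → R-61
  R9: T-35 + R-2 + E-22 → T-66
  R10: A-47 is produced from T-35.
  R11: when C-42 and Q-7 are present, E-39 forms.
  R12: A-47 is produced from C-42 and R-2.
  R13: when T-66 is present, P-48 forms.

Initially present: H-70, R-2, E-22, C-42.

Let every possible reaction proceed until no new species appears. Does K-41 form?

Yes

C-42 and R-2 present → A-47 forms (R12).
A-47 and R-2 present → Q-7 forms (R7).
C-42 and Q-7 present → E-39 forms (R11).
E-39 and A-47 present → R-61 forms (R8).
R-61 present → K-41 forms (R5).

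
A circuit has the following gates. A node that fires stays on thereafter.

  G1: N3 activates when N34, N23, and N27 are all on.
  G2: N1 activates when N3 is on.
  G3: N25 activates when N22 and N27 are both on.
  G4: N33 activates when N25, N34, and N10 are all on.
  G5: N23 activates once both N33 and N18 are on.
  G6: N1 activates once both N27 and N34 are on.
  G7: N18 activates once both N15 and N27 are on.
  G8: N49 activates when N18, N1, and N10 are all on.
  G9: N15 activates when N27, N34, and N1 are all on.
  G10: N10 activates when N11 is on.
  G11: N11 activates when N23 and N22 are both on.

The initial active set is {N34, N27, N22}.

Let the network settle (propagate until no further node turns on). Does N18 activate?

G6: N27 and N34 on → N1 on.
N27, N34, and N1 are on, so N15 activates (G9).
N15 and N27 are on, so N18 activates (G7).

Yes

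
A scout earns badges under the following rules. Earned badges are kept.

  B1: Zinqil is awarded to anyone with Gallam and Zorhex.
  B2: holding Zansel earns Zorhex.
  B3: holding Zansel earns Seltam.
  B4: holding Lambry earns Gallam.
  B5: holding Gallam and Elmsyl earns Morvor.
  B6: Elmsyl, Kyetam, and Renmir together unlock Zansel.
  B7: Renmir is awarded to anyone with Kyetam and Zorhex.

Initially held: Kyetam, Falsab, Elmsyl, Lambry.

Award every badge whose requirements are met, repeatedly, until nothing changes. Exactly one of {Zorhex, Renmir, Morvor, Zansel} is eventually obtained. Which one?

With Lambry, Gallam is earned (B4).
With Gallam and Elmsyl, Morvor is earned (B5).
Renmir would need Kyetam and Zorhex (B7), but Zorhex is never earned. Zorhex would need Zansel (B2), but Zansel is never earned. Zansel would need Elmsyl, Kyetam, and Renmir (B6), but Renmir is never earned.

Morvor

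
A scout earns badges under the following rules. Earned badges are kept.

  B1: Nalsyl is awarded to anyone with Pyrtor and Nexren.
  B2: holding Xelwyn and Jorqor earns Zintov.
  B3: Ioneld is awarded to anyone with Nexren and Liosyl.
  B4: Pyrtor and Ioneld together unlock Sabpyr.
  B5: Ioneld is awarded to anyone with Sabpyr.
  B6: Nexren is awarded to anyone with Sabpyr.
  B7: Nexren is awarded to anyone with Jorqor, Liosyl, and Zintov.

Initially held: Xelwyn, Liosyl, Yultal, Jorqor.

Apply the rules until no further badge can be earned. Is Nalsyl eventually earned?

No

Nalsyl would need Pyrtor and Nexren (B1), but Pyrtor is never earned.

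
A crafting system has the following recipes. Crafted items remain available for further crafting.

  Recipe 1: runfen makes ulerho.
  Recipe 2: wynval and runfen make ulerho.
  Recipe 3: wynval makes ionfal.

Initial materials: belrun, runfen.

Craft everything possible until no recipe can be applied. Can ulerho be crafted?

Using Recipe 1, runfen makes ulerho.

Yes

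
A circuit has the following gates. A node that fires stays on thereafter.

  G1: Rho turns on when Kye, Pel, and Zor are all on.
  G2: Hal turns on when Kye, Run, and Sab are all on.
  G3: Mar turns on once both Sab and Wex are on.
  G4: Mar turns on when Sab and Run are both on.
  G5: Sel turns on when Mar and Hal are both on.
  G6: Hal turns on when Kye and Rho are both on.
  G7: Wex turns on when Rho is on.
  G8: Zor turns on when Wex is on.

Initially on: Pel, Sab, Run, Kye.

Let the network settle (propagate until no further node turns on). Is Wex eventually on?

Wex would need Rho (G7), but Rho never turns on.

No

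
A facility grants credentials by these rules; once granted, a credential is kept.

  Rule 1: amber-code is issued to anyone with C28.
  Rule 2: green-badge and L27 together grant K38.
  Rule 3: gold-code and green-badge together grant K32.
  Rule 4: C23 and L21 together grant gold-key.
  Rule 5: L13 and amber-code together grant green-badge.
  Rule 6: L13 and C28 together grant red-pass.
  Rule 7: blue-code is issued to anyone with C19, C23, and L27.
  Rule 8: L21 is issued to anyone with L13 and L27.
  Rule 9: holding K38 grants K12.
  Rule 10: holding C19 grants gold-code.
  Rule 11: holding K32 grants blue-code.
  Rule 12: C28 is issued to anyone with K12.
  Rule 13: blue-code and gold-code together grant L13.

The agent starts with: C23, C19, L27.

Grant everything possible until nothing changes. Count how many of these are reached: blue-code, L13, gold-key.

Holding C19 grants gold-code (Rule 10).
Holding C19, C23, and L27 grants blue-code (Rule 7).
Holding blue-code and gold-code grants L13 (Rule 13).
Holding L13 and L27 grants L21 (Rule 8).
Holding C23 and L21 grants gold-key (Rule 4).
blue-code: reached.
L13: reached.
gold-key: reached.
All 3 are reached.

3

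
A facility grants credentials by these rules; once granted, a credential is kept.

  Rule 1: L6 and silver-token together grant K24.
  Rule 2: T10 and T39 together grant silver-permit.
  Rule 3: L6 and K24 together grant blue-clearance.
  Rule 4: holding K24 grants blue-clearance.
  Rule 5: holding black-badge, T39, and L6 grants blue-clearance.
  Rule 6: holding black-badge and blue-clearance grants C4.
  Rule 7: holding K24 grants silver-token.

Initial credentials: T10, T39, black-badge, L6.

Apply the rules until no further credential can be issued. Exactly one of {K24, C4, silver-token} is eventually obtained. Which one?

C4

Holding black-badge, T39, and L6 grants blue-clearance (Rule 5).
Holding black-badge and blue-clearance grants C4 (Rule 6).
K24 would need L6 and silver-token (Rule 1), but silver-token is never granted. silver-token would need K24 (Rule 7), but K24 is never granted.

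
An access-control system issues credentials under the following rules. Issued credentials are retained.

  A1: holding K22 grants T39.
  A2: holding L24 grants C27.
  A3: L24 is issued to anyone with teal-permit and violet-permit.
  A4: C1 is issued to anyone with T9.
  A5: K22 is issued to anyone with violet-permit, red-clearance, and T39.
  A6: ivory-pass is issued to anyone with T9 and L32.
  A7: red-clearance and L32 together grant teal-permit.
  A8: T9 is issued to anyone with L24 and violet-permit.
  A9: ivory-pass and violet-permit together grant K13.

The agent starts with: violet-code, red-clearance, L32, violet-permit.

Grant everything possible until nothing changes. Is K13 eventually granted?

Holding red-clearance and L32 grants teal-permit (A7).
Holding teal-permit and violet-permit grants L24 (A3).
Holding L24 and violet-permit grants T9 (A8).
Holding T9 and L32 grants ivory-pass (A6).
Holding ivory-pass and violet-permit grants K13 (A9).

Yes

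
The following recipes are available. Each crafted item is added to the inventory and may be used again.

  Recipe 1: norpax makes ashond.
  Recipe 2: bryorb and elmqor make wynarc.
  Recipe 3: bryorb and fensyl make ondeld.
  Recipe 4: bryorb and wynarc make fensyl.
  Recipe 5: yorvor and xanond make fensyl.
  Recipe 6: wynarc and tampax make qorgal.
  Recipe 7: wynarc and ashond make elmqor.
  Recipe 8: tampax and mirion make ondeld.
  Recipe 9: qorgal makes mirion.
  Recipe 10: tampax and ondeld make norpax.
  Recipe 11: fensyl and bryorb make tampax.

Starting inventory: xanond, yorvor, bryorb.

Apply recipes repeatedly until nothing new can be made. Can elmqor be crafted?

elmqor would need wynarc and ashond (Recipe 7), but wynarc is never obtained.

No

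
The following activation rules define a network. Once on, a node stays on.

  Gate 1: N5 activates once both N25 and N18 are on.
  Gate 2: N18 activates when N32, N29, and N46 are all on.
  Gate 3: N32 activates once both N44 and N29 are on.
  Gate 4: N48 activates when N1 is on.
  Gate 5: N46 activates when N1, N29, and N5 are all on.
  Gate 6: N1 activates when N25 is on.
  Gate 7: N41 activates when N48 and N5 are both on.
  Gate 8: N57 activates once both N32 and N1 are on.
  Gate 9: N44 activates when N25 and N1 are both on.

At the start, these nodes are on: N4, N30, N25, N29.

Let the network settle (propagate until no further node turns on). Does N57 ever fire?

Yes

N25 is on, so N1 activates (Gate 6).
Gate 9: N25 and N1 on → N44 on.
Gate 3: N44 and N29 on → N32 on.
Gate 8: N32 and N1 on → N57 on.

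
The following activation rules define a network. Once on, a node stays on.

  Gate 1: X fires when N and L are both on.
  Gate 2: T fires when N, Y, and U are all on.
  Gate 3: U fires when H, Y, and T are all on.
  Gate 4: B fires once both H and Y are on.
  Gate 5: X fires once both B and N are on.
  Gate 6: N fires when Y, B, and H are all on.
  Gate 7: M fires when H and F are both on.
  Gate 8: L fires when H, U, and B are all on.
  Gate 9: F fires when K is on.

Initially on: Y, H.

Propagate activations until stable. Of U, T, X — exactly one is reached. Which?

X

Gate 4: H and Y on → B on.
Gate 6: Y, B, and H on → N on.
B and N are on, so X fires (Gate 5).
T would need N, Y, and U (Gate 2), but U never turns on. U would need H, Y, and T (Gate 3), but T never turns on.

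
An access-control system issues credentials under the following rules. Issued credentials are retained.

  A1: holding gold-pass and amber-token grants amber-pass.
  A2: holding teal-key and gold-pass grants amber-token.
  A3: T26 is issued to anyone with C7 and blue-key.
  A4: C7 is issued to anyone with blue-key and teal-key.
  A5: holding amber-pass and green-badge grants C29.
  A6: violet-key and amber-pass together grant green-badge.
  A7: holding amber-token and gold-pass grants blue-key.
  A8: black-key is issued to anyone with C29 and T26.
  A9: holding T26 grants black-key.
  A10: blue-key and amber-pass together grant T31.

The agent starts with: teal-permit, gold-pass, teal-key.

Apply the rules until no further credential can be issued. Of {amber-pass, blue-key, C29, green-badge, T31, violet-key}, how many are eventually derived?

Holding teal-key and gold-pass grants amber-token (A2).
Holding gold-pass and amber-token grants amber-pass (A1).
Holding amber-token and gold-pass grants blue-key (A7).
Holding blue-key and amber-pass grants T31 (A10).
amber-pass: reached.
blue-key: reached.
C29 would need amber-pass and green-badge (A5), but green-badge is never granted.
green-badge would need violet-key and amber-pass (A6), but violet-key is never granted.
T31: reached.
No rule produces violet-key, and it is not given.
Reached: amber-pass, blue-key, and T31 — 3 of the 6.

3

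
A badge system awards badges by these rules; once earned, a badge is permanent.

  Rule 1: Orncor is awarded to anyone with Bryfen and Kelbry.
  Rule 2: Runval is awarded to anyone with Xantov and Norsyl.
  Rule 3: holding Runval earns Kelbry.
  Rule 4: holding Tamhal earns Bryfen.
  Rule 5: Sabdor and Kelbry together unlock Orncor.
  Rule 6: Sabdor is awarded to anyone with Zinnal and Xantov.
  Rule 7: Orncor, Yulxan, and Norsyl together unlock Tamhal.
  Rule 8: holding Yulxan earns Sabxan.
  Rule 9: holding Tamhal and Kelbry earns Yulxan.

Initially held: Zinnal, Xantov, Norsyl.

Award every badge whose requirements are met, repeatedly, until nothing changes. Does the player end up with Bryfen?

No

Bryfen would need Tamhal (Rule 4), but Tamhal is never earned.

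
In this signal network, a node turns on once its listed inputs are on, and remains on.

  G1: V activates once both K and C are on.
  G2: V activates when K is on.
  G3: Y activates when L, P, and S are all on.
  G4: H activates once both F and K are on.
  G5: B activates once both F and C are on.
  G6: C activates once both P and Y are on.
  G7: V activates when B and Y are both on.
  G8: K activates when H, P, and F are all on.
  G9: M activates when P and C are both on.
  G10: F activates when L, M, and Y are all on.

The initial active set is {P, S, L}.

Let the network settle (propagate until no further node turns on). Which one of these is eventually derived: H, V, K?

L, P, and S are on, so Y activates (G3).
G6: P and Y on → C on.
G9: P and C on → M on.
G10: L, M, and Y on → F on.
F and C are on, so B activates (G5).
G7: B and Y on → V on.
H would need F and K (G4), but K never turns on. K would need H, P, and F (G8), but H never turns on.

V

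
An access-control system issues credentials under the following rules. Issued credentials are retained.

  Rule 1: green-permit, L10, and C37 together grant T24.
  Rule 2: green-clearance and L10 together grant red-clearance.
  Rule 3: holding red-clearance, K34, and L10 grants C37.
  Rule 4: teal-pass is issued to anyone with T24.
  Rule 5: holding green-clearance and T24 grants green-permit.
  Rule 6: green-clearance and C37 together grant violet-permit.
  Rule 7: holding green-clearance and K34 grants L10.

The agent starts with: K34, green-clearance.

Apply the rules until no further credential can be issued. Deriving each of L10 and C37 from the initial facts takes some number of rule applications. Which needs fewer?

L10: Holding green-clearance and K34 grants L10 (Rule 7). [1 rule application]
C37: Holding green-clearance and K34 grants L10 (Rule 7). Holding green-clearance and L10 grants red-clearance (Rule 2). Holding red-clearance, K34, and L10 grants C37 (Rule 3). [3 rule applications]
L10 needs fewer.

L10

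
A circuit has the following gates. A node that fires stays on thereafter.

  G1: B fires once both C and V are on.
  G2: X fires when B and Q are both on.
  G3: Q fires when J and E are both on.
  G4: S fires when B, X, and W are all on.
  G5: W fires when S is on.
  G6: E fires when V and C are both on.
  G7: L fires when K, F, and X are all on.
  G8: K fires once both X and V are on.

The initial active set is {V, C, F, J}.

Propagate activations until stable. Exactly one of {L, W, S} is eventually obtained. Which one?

G6: V and C on → E on.
G1: C and V on → B on.
J and E are on, so Q fires (G3).
B and Q are on, so X fires (G2).
X and V are on, so K fires (G8).
G7: K, F, and X on → L on.
S would need B, X, and W (G4), but W never turns on. W would need S (G5), but S never turns on.

L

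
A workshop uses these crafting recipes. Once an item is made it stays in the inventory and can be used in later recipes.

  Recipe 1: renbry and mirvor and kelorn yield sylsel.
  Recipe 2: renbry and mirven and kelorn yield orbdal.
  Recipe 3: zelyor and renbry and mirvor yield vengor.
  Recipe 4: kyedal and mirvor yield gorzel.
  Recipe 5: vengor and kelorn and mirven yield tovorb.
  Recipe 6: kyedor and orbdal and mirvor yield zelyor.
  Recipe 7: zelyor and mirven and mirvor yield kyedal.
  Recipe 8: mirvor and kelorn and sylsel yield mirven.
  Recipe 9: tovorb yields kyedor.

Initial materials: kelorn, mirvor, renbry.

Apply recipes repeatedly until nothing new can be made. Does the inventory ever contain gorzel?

No

gorzel would need kyedal and mirvor (Recipe 4), but kyedal is never obtained.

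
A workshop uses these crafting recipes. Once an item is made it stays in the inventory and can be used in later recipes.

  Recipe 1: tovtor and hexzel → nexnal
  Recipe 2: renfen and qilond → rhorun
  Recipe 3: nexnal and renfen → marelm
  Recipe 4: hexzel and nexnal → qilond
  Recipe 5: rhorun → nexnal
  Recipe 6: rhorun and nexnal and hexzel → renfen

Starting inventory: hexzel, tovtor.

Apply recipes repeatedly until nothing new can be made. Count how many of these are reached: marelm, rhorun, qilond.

Using Recipe 1, tovtor and hexzel make nexnal.
hexzel and nexnal → qilond (Recipe 4).
marelm would need nexnal and renfen (Recipe 3), but renfen is never obtained.
rhorun would need renfen and qilond (Recipe 2), but renfen is never obtained.
qilond: reached.
Reached: qilond — 1 of the 3.

1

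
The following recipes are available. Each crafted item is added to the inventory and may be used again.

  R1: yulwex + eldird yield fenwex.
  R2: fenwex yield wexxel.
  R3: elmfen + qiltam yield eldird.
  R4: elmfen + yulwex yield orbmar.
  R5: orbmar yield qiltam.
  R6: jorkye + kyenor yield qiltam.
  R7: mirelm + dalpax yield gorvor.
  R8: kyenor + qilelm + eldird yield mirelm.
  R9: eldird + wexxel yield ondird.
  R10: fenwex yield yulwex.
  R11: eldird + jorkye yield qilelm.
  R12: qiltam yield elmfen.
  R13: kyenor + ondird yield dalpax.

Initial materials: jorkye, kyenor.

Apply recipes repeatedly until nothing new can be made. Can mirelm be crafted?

Yes

jorkye + kyenor → qiltam (R6).
qiltam → elmfen (R12).
elmfen + qiltam → eldird (R3).
eldird + jorkye → qilelm (R11).
Using R8, kyenor, qilelm, and eldird make mirelm.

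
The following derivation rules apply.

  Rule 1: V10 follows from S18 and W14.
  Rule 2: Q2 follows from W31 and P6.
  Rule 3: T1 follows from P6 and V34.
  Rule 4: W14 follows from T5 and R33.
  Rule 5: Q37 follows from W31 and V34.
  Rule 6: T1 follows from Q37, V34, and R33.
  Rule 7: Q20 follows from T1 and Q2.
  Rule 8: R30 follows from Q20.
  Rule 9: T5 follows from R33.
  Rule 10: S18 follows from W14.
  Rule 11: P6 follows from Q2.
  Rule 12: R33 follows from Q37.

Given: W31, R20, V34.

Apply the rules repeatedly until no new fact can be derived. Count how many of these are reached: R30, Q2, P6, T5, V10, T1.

3

From W31 and V34, Rule 5 gives Q37.
Q37 holds, so R33 follows (Rule 12).
R33 holds, so T5 follows (Rule 9).
From Q37, V34, and R33, Rule 6 gives T1.
T5 and R33 hold, so W14 follows (Rule 4).
W14 holds, so S18 follows (Rule 10).
S18 and W14 hold, so V10 follows (Rule 1).
R30 would need Q20 (Rule 8), but Q20 is never established.
Q2 would need W31 and P6 (Rule 2), but P6 is never established.
P6 would need Q2 (Rule 11), but Q2 is never established.
T5: reached.
V10: reached.
T1: reached.
Reached: T5, V10, and T1 — 3 of the 6.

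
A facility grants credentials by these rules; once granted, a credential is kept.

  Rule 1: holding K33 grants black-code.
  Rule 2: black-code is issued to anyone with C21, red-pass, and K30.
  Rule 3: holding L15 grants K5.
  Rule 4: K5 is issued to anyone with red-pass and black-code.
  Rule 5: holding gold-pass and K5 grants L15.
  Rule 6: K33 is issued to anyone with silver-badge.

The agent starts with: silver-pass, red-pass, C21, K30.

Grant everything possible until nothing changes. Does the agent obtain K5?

Holding C21, red-pass, and K30 grants black-code (Rule 2).
Holding red-pass and black-code grants K5 (Rule 4).

Yes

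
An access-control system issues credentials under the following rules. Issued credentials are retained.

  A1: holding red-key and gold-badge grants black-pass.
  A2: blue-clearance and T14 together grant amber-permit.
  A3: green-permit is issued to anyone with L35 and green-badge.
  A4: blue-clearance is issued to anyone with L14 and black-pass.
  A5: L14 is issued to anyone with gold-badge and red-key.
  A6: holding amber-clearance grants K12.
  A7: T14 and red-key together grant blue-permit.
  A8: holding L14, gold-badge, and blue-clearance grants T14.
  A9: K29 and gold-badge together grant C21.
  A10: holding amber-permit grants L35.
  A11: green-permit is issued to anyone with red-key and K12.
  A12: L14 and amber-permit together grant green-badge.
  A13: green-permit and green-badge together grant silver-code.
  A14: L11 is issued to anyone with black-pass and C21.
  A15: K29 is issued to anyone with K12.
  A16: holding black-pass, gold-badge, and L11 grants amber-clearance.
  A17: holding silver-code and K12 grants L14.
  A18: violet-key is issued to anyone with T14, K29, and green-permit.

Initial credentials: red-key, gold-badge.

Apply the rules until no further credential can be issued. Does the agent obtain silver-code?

Holding red-key and gold-badge grants black-pass (A1).
Holding gold-badge and red-key grants L14 (A5).
Holding L14 and black-pass grants blue-clearance (A4).
Holding L14, gold-badge, and blue-clearance grants T14 (A8).
Holding blue-clearance and T14 grants amber-permit (A2).
Holding L14 and amber-permit grants green-badge (A12).
Holding amber-permit grants L35 (A10).
Holding L35 and green-badge grants green-permit (A3).
Holding green-permit and green-badge grants silver-code (A13).

Yes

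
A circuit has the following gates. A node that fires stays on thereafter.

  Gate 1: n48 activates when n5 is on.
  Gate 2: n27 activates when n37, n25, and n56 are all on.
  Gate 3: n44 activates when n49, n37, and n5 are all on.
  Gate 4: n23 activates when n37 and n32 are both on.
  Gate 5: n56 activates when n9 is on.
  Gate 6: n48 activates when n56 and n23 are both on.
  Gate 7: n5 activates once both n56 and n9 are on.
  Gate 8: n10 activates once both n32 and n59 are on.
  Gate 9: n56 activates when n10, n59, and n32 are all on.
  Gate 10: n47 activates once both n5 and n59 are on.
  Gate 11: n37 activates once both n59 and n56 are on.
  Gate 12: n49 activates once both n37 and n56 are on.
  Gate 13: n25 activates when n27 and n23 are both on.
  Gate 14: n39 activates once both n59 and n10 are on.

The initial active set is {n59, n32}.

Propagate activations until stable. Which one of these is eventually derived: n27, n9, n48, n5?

n48

n32 and n59 are on, so n10 activates (Gate 8).
Gate 9: n10, n59, and n32 on → n56 on.
Gate 11: n59 and n56 on → n37 on.
n37 and n32 are on, so n23 activates (Gate 4).
Gate 6: n56 and n23 on → n48 on.
n5 would need n56 and n9 (Gate 7), but n9 never turns on. n27 would need n37, n25, and n56 (Gate 2), but n25 never turns on. No rule produces n9, and it is not given.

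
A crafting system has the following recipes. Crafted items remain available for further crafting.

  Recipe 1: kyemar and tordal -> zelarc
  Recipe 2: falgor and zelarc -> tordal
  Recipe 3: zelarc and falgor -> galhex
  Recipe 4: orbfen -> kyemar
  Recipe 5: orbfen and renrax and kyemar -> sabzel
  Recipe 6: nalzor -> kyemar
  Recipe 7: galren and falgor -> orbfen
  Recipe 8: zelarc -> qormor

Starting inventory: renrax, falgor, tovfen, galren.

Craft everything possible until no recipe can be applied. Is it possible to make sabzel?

Yes

galren and falgor -> orbfen (Recipe 7).
orbfen -> kyemar (Recipe 4).
orbfen and renrax and kyemar -> sabzel (Recipe 5).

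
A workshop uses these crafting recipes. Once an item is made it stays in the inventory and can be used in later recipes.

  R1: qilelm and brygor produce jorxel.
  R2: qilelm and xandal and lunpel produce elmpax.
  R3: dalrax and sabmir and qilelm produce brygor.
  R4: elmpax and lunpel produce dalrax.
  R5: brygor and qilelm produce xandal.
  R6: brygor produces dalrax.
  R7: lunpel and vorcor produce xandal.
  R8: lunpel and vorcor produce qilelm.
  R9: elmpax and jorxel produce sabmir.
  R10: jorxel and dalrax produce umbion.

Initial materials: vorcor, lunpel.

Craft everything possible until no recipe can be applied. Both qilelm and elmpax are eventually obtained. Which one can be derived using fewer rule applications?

qilelm: Using R8, lunpel and vorcor make qilelm. [1 rule application]
elmpax: lunpel and vorcor → xandal (R7). lunpel and vorcor → qilelm (R8). qilelm and xandal and lunpel → elmpax (R2). [3 rule applications]
qilelm needs fewer.

qilelm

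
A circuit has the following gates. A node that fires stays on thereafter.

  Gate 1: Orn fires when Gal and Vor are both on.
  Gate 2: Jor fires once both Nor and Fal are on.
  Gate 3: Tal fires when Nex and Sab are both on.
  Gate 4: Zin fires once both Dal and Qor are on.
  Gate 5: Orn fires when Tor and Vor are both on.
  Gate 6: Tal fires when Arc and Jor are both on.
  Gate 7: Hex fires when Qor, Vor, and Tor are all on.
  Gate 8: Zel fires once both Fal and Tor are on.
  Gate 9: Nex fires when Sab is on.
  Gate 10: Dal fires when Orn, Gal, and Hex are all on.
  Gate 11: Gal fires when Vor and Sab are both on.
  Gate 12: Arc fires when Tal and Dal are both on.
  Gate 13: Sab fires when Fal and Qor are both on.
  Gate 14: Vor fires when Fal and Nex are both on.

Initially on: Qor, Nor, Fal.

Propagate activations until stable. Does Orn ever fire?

Fal and Qor are on, so Sab fires (Gate 13).
Gate 9: Sab on → Nex on.
Gate 14: Fal and Nex on → Vor on.
Gate 11: Vor and Sab on → Gal on.
Gal and Vor are on, so Orn fires (Gate 1).

Yes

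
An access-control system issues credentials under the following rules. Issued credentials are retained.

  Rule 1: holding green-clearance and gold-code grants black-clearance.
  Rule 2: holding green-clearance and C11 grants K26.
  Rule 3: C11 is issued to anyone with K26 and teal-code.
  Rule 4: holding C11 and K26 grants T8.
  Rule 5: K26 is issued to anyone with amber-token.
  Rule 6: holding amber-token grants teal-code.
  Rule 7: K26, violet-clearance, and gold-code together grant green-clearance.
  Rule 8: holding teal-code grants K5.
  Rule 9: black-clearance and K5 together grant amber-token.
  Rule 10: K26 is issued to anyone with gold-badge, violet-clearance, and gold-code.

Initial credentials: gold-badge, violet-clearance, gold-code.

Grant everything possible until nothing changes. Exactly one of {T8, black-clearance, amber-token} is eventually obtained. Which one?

black-clearance

Holding gold-badge, violet-clearance, and gold-code grants K26 (Rule 10).
Holding K26, violet-clearance, and gold-code grants green-clearance (Rule 7).
Holding green-clearance and gold-code grants black-clearance (Rule 1).
T8 would need C11 and K26 (Rule 4), but C11 is never granted. amber-token would need black-clearance and K5 (Rule 9), but K5 is never granted.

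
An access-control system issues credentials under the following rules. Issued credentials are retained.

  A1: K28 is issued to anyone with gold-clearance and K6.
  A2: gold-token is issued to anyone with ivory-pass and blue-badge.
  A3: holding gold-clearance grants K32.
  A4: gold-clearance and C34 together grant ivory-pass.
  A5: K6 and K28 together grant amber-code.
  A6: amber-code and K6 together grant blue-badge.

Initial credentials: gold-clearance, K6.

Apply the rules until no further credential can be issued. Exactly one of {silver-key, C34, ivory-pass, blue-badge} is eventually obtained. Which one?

blue-badge

Holding gold-clearance and K6 grants K28 (A1).
Holding K6 and K28 grants amber-code (A5).
Holding amber-code and K6 grants blue-badge (A6).
ivory-pass would need gold-clearance and C34 (A4), but C34 is never granted. No rule produces C34, and it is not given. No rule produces silver-key, and it is not given.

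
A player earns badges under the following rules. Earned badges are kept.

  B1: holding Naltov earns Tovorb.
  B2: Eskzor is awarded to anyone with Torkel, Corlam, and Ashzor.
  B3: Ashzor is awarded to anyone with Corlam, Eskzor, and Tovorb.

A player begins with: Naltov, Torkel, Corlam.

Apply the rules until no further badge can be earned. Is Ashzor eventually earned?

Ashzor would need Corlam, Eskzor, and Tovorb (B3), but Eskzor is never earned.

No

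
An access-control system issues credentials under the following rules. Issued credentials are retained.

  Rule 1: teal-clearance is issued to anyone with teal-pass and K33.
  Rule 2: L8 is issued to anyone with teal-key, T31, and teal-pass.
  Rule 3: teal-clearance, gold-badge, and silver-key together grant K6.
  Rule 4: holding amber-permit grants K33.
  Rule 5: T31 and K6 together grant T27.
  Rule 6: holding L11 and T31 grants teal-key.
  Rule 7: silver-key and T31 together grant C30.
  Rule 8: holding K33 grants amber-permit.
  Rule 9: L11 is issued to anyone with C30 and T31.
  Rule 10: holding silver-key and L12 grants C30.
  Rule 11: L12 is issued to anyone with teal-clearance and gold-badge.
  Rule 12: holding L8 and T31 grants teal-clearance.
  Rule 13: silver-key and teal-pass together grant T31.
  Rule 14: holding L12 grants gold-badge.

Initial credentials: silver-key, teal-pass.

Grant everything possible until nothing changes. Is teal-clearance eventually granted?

Holding silver-key and teal-pass grants T31 (Rule 13).
Holding silver-key and T31 grants C30 (Rule 7).
Holding C30 and T31 grants L11 (Rule 9).
Holding L11 and T31 grants teal-key (Rule 6).
Holding teal-key, T31, and teal-pass grants L8 (Rule 2).
Holding L8 and T31 grants teal-clearance (Rule 12).

Yes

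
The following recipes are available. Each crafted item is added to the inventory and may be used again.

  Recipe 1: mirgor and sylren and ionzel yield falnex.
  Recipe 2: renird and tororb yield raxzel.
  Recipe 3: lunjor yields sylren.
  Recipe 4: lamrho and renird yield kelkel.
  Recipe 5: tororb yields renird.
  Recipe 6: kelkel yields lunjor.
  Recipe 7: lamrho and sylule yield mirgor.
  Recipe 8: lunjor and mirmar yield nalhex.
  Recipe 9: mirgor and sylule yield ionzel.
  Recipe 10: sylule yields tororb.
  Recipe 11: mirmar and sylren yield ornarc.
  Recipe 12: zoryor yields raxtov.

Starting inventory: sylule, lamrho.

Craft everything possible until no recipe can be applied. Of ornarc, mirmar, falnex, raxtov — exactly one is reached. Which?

falnex

Using Recipe 7, lamrho and sylule make mirgor.
sylule → tororb (Recipe 10).
tororb → renird (Recipe 5).
mirgor and sylule → ionzel (Recipe 9).
Using Recipe 4, lamrho and renird make kelkel.
Using Recipe 6, kelkel makes lunjor.
lunjor → sylren (Recipe 3).
mirgor and sylren and ionzel → falnex (Recipe 1).
ornarc would need mirmar and sylren (Recipe 11), but mirmar is never obtained. raxtov would need zoryor (Recipe 12), but zoryor is never obtained. No rule produces mirmar, and it is not given.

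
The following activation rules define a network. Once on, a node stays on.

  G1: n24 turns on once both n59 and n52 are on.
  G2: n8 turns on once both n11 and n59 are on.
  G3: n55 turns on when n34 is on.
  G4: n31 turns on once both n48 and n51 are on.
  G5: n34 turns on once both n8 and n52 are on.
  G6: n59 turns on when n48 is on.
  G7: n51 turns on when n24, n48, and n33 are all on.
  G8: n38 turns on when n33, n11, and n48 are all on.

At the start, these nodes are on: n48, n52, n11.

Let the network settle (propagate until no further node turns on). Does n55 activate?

n48 is on, so n59 turns on (G6).
n11 and n59 are on, so n8 turns on (G2).
G5: n8 and n52 on → n34 on.
n34 is on, so n55 turns on (G3).

Yes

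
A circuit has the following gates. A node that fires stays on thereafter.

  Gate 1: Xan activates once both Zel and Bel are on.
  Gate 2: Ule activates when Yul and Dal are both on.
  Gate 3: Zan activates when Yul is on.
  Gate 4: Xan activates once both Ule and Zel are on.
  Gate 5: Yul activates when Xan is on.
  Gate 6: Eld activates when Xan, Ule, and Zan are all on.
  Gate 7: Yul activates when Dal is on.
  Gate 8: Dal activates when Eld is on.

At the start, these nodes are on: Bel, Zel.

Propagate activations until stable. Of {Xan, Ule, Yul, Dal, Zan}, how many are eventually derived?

Gate 1: Zel and Bel on → Xan on.
Xan is on, so Yul activates (Gate 5).
Gate 3: Yul on → Zan on.
Xan: reached.
Ule would need Yul and Dal (Gate 2), but Dal never turns on.
Yul: reached.
Dal would need Eld (Gate 8), but Eld never turns on.
Zan: reached.
Reached: Xan, Yul, and Zan — 3 of the 5.

3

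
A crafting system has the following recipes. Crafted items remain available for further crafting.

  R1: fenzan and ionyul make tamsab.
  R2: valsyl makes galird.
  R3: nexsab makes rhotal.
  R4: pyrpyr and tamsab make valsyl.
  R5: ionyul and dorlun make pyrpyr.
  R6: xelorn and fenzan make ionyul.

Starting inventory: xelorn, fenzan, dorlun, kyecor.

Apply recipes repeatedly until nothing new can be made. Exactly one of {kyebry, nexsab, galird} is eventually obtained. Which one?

galird

xelorn and fenzan → ionyul (R6).
Using R1, fenzan and ionyul make tamsab.
ionyul and dorlun → pyrpyr (R5).
Using R4, pyrpyr and tamsab make valsyl.
Using R2, valsyl makes galird.
No rule produces nexsab, and it is not given. No rule produces kyebry, and it is not given.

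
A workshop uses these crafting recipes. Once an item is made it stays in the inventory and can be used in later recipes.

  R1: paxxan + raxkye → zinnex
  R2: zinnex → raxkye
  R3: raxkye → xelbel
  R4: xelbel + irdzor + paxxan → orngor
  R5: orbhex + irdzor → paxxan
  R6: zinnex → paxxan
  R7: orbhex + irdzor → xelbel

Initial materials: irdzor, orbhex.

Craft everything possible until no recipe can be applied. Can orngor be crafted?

Yes

Using R5, orbhex and irdzor make paxxan.
Using R7, orbhex and irdzor make xelbel.
Using R4, xelbel, irdzor, and paxxan make orngor.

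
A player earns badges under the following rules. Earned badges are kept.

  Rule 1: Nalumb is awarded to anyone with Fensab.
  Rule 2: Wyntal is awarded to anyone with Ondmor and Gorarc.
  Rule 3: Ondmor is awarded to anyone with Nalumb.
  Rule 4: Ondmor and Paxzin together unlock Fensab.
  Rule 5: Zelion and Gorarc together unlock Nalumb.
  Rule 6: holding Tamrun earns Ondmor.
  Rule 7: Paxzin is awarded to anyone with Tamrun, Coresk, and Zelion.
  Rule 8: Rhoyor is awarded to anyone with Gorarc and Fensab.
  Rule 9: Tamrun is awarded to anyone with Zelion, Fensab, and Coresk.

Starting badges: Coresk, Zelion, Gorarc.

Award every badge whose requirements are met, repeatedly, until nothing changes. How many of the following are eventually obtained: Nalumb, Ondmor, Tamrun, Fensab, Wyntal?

With Zelion and Gorarc, Nalumb is earned (Rule 5).
With Nalumb, Ondmor is earned (Rule 3).
With Ondmor and Gorarc, Wyntal is earned (Rule 2).
Nalumb: reached.
Ondmor: reached.
Tamrun would need Zelion, Fensab, and Coresk (Rule 9), but Fensab is never earned.
Fensab would need Ondmor and Paxzin (Rule 4), but Paxzin is never earned.
Wyntal: reached.
Reached: Nalumb, Ondmor, and Wyntal — 3 of the 5.

3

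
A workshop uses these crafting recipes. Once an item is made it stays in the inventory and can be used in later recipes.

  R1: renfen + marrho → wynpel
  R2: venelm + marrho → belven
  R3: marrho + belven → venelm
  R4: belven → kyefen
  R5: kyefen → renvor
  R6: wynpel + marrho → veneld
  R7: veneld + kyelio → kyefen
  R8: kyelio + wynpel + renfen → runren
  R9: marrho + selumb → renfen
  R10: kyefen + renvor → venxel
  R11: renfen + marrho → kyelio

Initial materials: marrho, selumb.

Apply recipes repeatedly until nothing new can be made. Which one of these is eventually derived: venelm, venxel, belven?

venxel

marrho + selumb → renfen (R9).
renfen + marrho → kyelio (R11).
Using R1, renfen and marrho make wynpel.
Using R6, wynpel and marrho make veneld.
veneld + kyelio → kyefen (R7).
Using R5, kyefen makes renvor.
Using R10, kyefen and renvor make venxel.
belven would need venelm and marrho (R2), but venelm is never obtained. venelm would need marrho and belven (R3), but belven is never obtained.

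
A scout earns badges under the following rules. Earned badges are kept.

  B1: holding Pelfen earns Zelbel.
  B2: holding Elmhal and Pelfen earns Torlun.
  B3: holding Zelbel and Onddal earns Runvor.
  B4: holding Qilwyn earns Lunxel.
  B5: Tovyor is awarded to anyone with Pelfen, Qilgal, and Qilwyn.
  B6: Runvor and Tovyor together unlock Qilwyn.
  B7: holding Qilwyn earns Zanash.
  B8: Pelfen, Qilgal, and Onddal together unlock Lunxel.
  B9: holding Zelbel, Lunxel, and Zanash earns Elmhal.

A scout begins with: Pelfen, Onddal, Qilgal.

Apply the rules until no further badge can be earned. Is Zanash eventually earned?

Zanash would need Qilwyn (B7), but Qilwyn is never earned.

No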